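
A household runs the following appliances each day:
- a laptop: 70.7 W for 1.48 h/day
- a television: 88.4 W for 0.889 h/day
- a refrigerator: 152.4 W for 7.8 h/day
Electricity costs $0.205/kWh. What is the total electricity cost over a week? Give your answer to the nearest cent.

$1.97

laptop: 70.7 W × 1.48 h × 7 d = 732 Wh = 0.7325 kWh
television: 88.4 W × 0.889 h × 7 d = 550 Wh = 0.5501 kWh
refrigerator: 152.4 W × 7.8 h × 7 d = 8,321 Wh = 8.321 kWh
Total energy = 0.7325 + 0.5501 + 8.321 = 9.604 kWh
Cost = 9.604 kWh × $0.205 = $1.97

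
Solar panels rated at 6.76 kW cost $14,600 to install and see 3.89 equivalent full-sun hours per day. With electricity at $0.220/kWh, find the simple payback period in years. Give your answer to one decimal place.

6.9 years

Daily generation = 6.76 kW × 3.89 h = 26.3 kWh
Annual generation = 26.3 × 365 = 9598.2 kWh
Annual savings = 9598.2 × $0.220 = $2,111.60
Payback = $14,600 / $2,111.60 = 6.91 years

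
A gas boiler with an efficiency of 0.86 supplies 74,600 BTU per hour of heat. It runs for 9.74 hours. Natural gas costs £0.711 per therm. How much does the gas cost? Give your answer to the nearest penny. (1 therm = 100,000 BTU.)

£6.01

Heat delivered = 74,600 BTU/h × 9.74 h = 726,604 BTU
Gas input = 726,604 / 0.86 = 844,888 BTU
= 844,888 / 100,000 = 8.449 therm
Cost = 8.449 × £0.711/therm = £6.01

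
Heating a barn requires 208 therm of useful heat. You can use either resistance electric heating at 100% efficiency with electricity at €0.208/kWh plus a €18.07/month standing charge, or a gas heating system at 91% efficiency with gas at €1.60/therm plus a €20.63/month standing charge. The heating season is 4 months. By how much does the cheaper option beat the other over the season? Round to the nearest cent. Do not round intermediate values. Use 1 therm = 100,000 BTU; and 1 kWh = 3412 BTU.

Heat load = 208 therm × 100,000 = 20,800,000 BTU
Gas: input = 20,800,000 / 0.91 = 22,857,143 BTU = 228.6 therm → 228.6 × €1.60 = €365.71; + 4 × €20.63 standing = €448.23
Electric: 20,800,000 BTU / 3412 = 6,096 kWh → × €0.208 = €1,268.00; + 4 × €18.07 standing = €1,340.28
Difference = |€448.23 − €1,340.28| = €892.04

€892.04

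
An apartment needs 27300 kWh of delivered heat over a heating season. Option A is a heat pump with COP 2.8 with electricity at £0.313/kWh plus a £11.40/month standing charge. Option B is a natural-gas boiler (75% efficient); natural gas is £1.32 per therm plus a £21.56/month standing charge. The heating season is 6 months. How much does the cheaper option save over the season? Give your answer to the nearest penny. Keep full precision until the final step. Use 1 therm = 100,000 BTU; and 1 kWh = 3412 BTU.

£1351.39

Heat load = 27300 kWh × 3412 = 93,147,600 BTU
Gas: input = 93,147,600 / 0.75 = 124,196,800 BTU = 1,242 therm → 1,242 × £1.32 = £1,639.40; + 6 × £21.56 standing = £1,768.76
Heat pump: 93,147,600 BTU / 3412 = 27,300 kWh heat; / 2.8 = 9,750 kWh in → × £0.313 = £3,051.75; + 6 × £11.40 standing = £3,120.15
Difference = |£1,768.76 − £3,120.15| = £1,351.39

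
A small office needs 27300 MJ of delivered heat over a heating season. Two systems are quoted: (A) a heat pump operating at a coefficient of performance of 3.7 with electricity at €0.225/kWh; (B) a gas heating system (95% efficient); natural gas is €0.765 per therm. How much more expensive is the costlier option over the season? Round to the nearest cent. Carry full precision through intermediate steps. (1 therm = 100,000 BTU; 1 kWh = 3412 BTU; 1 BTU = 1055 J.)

Heat load = 27300 MJ = 27,300,000,000 J / 1055 = 25,876,777 BTU
Gas: input = 25,876,777 / 0.95 = 27,238,713 BTU = 272.4 therm → 272.4 × €0.765 = €208.38
Heat pump: 25,876,777 BTU / 3412 = 7,584 kWh heat; / 3.7 = 2,050 kWh in → × €0.225 = €461.19
Difference = |€208.38 − €461.19| = €252.82

€252.82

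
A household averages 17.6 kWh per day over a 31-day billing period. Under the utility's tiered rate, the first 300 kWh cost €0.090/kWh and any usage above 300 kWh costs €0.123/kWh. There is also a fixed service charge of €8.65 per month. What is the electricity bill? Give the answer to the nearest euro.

Usage = 17.6 kWh/day × 31 days = 545.6 kWh
First 300 kWh × €0.090 = €27.00
Remaining 245.6 kWh × €0.123 = €30.21
Energy charge = €57.21; + service €8.65 = €65.86 ≈ €66

€66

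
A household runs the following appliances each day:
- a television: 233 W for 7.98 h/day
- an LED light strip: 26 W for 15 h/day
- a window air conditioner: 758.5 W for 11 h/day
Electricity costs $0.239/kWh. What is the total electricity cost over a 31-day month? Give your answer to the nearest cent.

$78.48

television: 233 W × 7.98 h × 31 d = 57,640 Wh = 57.64 kWh
LED light strip: 26 W × 15 h × 31 d = 12,090 Wh = 12.09 kWh
window air conditioner: 758.5 W × 11 h × 31 d = 258,648 Wh = 258.6 kWh
Total energy = 57.64 + 12.09 + 258.6 = 328.4 kWh
Cost = 328.4 kWh × $0.239 = $78.48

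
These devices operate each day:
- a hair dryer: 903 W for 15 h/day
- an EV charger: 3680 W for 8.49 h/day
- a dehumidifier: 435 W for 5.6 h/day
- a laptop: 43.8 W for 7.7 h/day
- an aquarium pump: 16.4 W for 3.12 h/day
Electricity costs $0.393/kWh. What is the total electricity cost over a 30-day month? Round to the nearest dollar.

$561

hair dryer: 903 W × 15 h × 30 d = 406,350 Wh = 406.4 kWh
EV charger: 3680 W × 8.49 h × 30 d = 937,296 Wh = 937.3 kWh
dehumidifier: 435 W × 5.6 h × 30 d = 73,080 Wh = 73.08 kWh
laptop: 43.8 W × 7.7 h × 30 d = 10,118 Wh = 10.12 kWh
aquarium pump: 16.4 W × 3.12 h × 30 d = 1,535 Wh = 1.535 kWh
Total energy = 406.4 + 937.3 + 73.08 + 10.12 + 1.535 = 1,428 kWh
Cost = 1,428 kWh × $0.393 = $561.35 ≈ $561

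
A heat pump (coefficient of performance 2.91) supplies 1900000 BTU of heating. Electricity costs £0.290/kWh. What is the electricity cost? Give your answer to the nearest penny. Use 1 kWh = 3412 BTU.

£55.49

Heat delivered = 1,900,000 BTU / 3412 = 556.9 kWh
Electrical input = 556.9 kWh / 2.91 = 191.4 kWh
Cost = 191.4 × £0.290/kWh = £55.49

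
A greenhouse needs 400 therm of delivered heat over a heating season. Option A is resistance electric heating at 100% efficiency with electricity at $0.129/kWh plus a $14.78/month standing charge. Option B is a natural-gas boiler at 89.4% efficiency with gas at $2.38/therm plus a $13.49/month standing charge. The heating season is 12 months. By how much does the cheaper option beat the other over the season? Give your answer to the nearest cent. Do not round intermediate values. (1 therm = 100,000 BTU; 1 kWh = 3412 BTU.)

$462.91

Heat load = 400 therm × 100,000 = 40,000,000 BTU
Gas: input = 40,000,000 / 0.894 = 44,742,729 BTU = 447.4 therm → 447.4 × $2.38 = $1,064.88; + 12 × $13.49 standing = $1,226.76
Electric: 40,000,000 BTU / 3412 = 11,720 kWh → × $0.129 = $1,512.31; + 12 × $14.78 standing = $1,689.67
Difference = |$1,226.76 − $1,689.67| = $462.91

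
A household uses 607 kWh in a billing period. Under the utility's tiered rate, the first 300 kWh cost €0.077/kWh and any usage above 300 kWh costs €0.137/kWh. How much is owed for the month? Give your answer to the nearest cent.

First 300 kWh × €0.077 = €23.10
Remaining 307 kWh × €0.137 = €42.06
Total = €65.16

€65.16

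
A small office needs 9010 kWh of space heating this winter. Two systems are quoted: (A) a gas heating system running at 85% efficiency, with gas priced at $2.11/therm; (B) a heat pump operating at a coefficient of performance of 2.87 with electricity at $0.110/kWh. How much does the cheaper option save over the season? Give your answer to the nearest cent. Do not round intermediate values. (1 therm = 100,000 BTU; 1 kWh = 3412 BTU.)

Heat load = 9010 kWh × 3412 = 30,742,120 BTU
Gas: input = 30,742,120 / 0.85 = 36,167,200 BTU = 361.7 therm → 361.7 × $2.11 = $763.13
Heat pump: 30,742,120 BTU / 3412 = 9,010 kWh heat; / 2.87 = 3,139 kWh in → × $0.110 = $345.33
Difference = |$763.13 − $345.33| = $417.80

$417.80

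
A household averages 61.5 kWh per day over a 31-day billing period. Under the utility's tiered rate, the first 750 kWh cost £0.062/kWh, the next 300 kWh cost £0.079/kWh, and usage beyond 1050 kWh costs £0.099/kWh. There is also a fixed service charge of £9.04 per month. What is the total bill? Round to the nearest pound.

£164

Usage = 61.5 kWh/day × 31 days = 1906.5 kWh
First 750 kWh × £0.062 = £46.50
Next 300 kWh × £0.079 = £23.70
Remaining 856.5 kWh × £0.099 = £84.79
Energy charge = £154.99; + service £9.04 = £164.03 ≈ £164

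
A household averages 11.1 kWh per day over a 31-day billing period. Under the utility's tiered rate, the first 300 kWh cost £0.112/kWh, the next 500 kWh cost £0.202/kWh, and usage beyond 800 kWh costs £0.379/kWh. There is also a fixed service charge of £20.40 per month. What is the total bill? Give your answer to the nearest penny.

Usage = 11.1 kWh/day × 31 days = 344.1 kWh
First 300 kWh × £0.112 = £33.60
Next 44.1 kWh × £0.202 = £8.91
Remaining tier: 0 kWh (not reached)
Energy charge = £42.51; + service £20.40 = £62.91

£62.91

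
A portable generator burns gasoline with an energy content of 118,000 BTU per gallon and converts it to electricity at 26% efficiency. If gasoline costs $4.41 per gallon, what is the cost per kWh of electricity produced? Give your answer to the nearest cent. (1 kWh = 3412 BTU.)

Electrical output per gallon = 118,000 BTU × 0.26 / 3412 BTU/kWh = 8.992 kWh
Cost per kWh = $4.41 / 8.992 kWh = $0.490

$0.49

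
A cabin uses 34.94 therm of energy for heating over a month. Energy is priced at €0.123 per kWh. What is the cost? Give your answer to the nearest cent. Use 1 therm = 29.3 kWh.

€125.92

34.94 therm × (29.3 kWh/therm) = 1,024 kWh
Cost = 1,024 kWh × €0.123/kWh = €125.92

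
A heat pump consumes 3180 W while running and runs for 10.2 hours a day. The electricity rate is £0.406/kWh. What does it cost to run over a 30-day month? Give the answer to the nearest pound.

£395

Energy = 3180 W × 10.2 h/day × 30 days = 973,080 Wh = 973.1 kWh
Cost = 973.1 kWh × £0.406/kWh = £395.07 ≈ £395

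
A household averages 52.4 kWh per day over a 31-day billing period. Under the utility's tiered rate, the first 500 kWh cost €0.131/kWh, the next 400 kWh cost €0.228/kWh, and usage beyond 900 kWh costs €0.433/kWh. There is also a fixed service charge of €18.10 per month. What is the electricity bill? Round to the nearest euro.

€488

Usage = 52.4 kWh/day × 31 days = 1624.4 kWh
First 500 kWh × €0.131 = €65.50
Next 400 kWh × €0.228 = €91.20
Remaining 724.4 kWh × €0.433 = €313.67
Energy charge = €470.37; + service €18.10 = €488.47 ≈ €488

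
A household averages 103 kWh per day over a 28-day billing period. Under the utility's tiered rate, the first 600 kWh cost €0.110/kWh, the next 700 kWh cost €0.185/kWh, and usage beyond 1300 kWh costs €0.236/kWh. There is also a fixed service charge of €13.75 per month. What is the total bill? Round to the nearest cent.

Usage = 103 kWh/day × 28 days = 2884 kWh
First 600 kWh × €0.110 = €66.00
Next 700 kWh × €0.185 = €129.50
Remaining 1584 kWh × €0.236 = €373.82
Energy charge = €569.32; + service €13.75 = €583.07

€583.07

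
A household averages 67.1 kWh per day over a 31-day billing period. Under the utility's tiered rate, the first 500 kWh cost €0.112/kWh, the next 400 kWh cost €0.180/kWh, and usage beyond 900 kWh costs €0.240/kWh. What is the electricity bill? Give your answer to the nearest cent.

€411.22

Usage = 67.1 kWh/day × 31 days = 2080.1 kWh
First 500 kWh × €0.112 = €56.00
Next 400 kWh × €0.180 = €72.00
Remaining 1180.1 kWh × €0.240 = €283.22
Total = €411.22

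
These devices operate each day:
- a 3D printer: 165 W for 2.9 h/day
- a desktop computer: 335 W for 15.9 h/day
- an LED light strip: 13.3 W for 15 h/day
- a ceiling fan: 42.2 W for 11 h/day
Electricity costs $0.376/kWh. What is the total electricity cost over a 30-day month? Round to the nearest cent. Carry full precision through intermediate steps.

$72.97

3D printer: 165 W × 2.9 h × 30 d = 14,355 Wh = 14.36 kWh
desktop computer: 335 W × 15.9 h × 30 d = 159,795 Wh = 159.8 kWh
LED light strip: 13.3 W × 15 h × 30 d = 5,985 Wh = 5.985 kWh
ceiling fan: 42.2 W × 11 h × 30 d = 13,926 Wh = 13.93 kWh
Total energy = 14.36 + 159.8 + 5.985 + 13.93 = 194.1 kWh
Cost = 194.1 kWh × $0.376 = $72.97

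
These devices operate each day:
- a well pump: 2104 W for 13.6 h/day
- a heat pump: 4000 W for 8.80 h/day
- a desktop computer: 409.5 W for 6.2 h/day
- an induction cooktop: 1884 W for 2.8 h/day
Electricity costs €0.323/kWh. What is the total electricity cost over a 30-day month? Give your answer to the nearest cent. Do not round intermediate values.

well pump: 2104 W × 13.6 h × 30 d = 858,432 Wh = 858.4 kWh
heat pump: 4000 W × 8.80 h × 30 d = 1,056,000 Wh = 1,056 kWh
desktop computer: 409.5 W × 6.2 h × 30 d = 76,167 Wh = 76.17 kWh
induction cooktop: 1884 W × 2.8 h × 30 d = 158,256 Wh = 158.3 kWh
Total energy = 858.4 + 1,056 + 76.17 + 158.3 = 2,149 kWh
Cost = 2,149 kWh × €0.323 = €694.08

€694.08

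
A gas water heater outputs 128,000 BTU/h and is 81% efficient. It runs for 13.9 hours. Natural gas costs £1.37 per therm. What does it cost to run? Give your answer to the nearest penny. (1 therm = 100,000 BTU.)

£30.09

Heat delivered = 128,000 BTU/h × 13.9 h = 1,779,200 BTU
Gas input = 1,779,200 / 0.81 = 2,196,543 BTU
= 2,196,543 / 100,000 = 21.97 therm
Cost = 21.97 × £1.37/therm = £30.09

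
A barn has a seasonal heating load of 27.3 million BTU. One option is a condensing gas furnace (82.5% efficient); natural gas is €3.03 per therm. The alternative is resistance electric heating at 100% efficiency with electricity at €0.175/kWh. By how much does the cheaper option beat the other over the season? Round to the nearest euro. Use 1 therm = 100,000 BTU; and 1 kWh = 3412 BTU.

€398

Heat load = 27.3 × 10⁶ BTU = 27,300,000 BTU
Gas: input = 27,300,000 / 0.825 = 33,090,909 BTU = 330.9 therm → 330.9 × €3.03 = €1,002.65
Electric: 27,300,000 BTU / 3412 = 8,001 kWh → × €0.175 = €1,400.21
Difference = |€1,002.65 − €1,400.21| = €397.55 ≈ €398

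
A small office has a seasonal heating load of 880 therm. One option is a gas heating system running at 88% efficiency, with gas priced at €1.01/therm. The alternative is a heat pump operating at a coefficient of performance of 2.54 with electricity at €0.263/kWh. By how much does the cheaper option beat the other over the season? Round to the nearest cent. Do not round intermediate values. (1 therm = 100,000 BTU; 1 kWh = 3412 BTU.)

€1660.52

Heat load = 880 therm × 100,000 = 88,000,000 BTU
Gas: input = 88,000,000 / 0.88 = 100,000,000 BTU = 1,000 therm → 1,000 × €1.01 = €1,010.00
Heat pump: 88,000,000 BTU / 3412 = 25,790 kWh heat; / 2.54 = 10,150 kWh in → × €0.263 = €2,670.52
Difference = |€1,010.00 − €2,670.52| = €1,660.52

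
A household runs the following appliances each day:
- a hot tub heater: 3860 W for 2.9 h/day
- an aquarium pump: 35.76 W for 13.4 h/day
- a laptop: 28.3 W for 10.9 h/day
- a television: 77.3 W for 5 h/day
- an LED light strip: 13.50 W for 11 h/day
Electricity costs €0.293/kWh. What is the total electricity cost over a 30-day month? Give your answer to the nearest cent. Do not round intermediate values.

€110.02

hot tub heater: 3860 W × 2.9 h × 30 d = 335,820 Wh = 335.8 kWh
aquarium pump: 35.76 W × 13.4 h × 30 d = 14,376 Wh = 14.38 kWh
laptop: 28.3 W × 10.9 h × 30 d = 9,254 Wh = 9.254 kWh
television: 77.3 W × 5 h × 30 d = 11,595 Wh = 11.6 kWh
LED light strip: 13.50 W × 11 h × 30 d = 4,455 Wh = 4.455 kWh
Total energy = 335.8 + 14.38 + 9.254 + 11.6 + 4.455 = 375.5 kWh
Cost = 375.5 kWh × €0.293 = €110.02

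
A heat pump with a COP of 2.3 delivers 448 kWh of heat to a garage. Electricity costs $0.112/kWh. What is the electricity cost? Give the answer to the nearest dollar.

Electrical input = 448 kWh / 2.3 = 194.8 kWh
Cost = 194.8 × $0.112/kWh = $21.82 ≈ $22

$22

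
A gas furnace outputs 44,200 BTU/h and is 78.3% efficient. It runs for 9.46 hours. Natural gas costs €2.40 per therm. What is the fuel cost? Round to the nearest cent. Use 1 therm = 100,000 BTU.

€12.82

Heat delivered = 44,200 BTU/h × 9.46 h = 418,132 BTU
Gas input = 418,132 / 0.783 = 534,013 BTU
= 534,013 / 100,000 = 5.34 therm
Cost = 5.34 × €2.40/therm = €12.82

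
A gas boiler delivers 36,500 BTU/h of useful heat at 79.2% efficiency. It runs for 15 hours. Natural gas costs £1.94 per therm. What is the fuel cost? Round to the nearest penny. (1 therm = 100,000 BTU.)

£13.41

Heat delivered = 36,500 BTU/h × 15 h = 547,500 BTU
Gas input = 547,500 / 0.792 = 691,288 BTU
= 691,288 / 100,000 = 6.913 therm
Cost = 6.913 × £1.94/therm = £13.41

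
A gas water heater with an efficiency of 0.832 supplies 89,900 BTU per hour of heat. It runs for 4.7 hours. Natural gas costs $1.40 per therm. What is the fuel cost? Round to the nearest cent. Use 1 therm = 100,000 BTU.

$7.11

Heat delivered = 89,900 BTU/h × 4.7 h = 422,530 BTU
Gas input = 422,530 / 0.832 = 507,849 BTU
= 507,849 / 100,000 = 5.078 therm
Cost = 5.078 × $1.40/therm = $7.11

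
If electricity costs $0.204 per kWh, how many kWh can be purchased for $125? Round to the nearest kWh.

$125 / $0.204 per kWh = 612.7 kWh

613 kWh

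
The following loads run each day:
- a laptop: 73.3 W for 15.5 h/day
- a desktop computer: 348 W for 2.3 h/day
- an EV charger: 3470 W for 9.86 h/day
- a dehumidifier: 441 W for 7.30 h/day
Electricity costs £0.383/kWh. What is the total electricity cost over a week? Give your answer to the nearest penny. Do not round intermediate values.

laptop: 73.3 W × 15.5 h × 7 d = 7,953 Wh = 7.953 kWh
desktop computer: 348 W × 2.3 h × 7 d = 5,603 Wh = 5.603 kWh
EV charger: 3470 W × 9.86 h × 7 d = 239,499 Wh = 239.5 kWh
dehumidifier: 441 W × 7.30 h × 7 d = 22,535 Wh = 22.54 kWh
Total energy = 7.953 + 5.603 + 239.5 + 22.54 = 275.6 kWh
Cost = 275.6 kWh × £0.383 = £105.55

£105.55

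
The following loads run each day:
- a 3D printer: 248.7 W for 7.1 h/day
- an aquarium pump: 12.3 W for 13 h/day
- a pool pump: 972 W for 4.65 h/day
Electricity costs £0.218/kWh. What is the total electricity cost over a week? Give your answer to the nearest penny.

3D printer: 248.7 W × 7.1 h × 7 d = 12,360 Wh = 12.36 kWh
aquarium pump: 12.3 W × 13 h × 7 d = 1,119 Wh = 1.119 kWh
pool pump: 972 W × 4.65 h × 7 d = 31,639 Wh = 31.64 kWh
Total energy = 12.36 + 1.119 + 31.64 = 45.12 kWh
Cost = 45.12 kWh × £0.218 = £9.84

£9.84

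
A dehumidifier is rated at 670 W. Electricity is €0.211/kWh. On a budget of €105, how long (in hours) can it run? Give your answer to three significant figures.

Energy budget = €105 / €0.211 per kWh = 497.6 kWh = 497,630 Wh
Runtime = 497,630 Wh / 670 W = 742.7 h

743 h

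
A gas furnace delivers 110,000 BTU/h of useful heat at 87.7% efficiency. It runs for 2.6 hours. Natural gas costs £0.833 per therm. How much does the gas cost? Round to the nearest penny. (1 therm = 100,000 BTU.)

£2.72

Heat delivered = 110,000 BTU/h × 2.6 h = 286,000 BTU
Gas input = 286,000 / 0.877 = 326,112 BTU
= 326,112 / 100,000 = 3.261 therm
Cost = 3.261 × £0.833/therm = £2.72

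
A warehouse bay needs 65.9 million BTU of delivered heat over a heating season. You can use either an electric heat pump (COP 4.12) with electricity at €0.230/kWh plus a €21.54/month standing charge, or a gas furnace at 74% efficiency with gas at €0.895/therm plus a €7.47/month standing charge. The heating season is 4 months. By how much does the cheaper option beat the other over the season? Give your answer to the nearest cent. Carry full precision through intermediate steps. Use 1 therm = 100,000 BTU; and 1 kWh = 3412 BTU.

€337.47

Heat load = 65.9 × 10⁶ BTU = 65,900,000 BTU
Gas: input = 65,900,000 / 0.74 = 89,054,054 BTU = 890.5 therm → 890.5 × €0.895 = €797.03; + 4 × €7.47 standing = €826.91
Heat pump: 65,900,000 BTU / 3412 = 19,310 kWh heat; / 4.12 = 4,688 kWh in → × €0.230 = €1,078.22; + 4 × €21.54 standing = €1,164.38
Difference = |€826.91 − €1,164.38| = €337.47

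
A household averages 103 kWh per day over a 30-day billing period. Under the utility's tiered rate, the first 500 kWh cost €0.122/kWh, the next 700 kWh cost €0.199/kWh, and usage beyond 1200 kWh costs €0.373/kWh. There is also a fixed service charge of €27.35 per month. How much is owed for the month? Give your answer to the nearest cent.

Usage = 103 kWh/day × 30 days = 3090 kWh
First 500 kWh × €0.122 = €61.00
Next 700 kWh × €0.199 = €139.30
Remaining 1890 kWh × €0.373 = €704.97
Energy charge = €905.27; + service €27.35 = €932.62

€932.62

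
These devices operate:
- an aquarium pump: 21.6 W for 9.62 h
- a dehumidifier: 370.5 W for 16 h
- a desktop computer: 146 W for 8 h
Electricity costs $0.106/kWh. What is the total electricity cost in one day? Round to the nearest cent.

$0.77

aquarium pump: 21.6 W × 9.62 h = 208 Wh = 0.2078 kWh
dehumidifier: 370.5 W × 16 h = 5,928 Wh = 5.928 kWh
desktop computer: 146 W × 8 h = 1,168 Wh = 1.168 kWh
Total energy = 0.2078 + 5.928 + 1.168 = 7.304 kWh
Cost = 7.304 kWh × $0.106 = $0.77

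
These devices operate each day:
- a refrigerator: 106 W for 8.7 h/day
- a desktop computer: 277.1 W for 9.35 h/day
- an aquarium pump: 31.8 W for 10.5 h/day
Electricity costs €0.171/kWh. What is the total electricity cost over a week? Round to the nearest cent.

€4.60

refrigerator: 106 W × 8.7 h × 7 d = 6,455 Wh = 6.455 kWh
desktop computer: 277.1 W × 9.35 h × 7 d = 18,136 Wh = 18.14 kWh
aquarium pump: 31.8 W × 10.5 h × 7 d = 2,337 Wh = 2.337 kWh
Total energy = 6.455 + 18.14 + 2.337 = 26.93 kWh
Cost = 26.93 kWh × €0.171 = €4.60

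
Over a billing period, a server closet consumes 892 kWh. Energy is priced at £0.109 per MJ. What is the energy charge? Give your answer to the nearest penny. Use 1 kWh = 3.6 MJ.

£350.02

892 kWh × (3.6 MJ/kWh) = 3,211 MJ
Cost = 3,211 MJ × £0.109/MJ = £350.02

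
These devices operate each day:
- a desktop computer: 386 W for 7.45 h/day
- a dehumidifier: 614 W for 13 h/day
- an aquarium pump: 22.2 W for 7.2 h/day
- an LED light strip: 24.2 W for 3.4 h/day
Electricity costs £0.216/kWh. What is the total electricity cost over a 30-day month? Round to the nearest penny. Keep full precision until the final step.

£71.93

desktop computer: 386 W × 7.45 h × 30 d = 86,271 Wh = 86.27 kWh
dehumidifier: 614 W × 13 h × 30 d = 239,460 Wh = 239.5 kWh
aquarium pump: 22.2 W × 7.2 h × 30 d = 4,795 Wh = 4.795 kWh
LED light strip: 24.2 W × 3.4 h × 30 d = 2,468 Wh = 2.468 kWh
Total energy = 86.27 + 239.5 + 4.795 + 2.468 = 333 kWh
Cost = 333 kWh × £0.216 = £71.93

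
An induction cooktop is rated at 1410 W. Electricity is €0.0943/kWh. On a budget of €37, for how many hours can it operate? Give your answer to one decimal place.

Energy budget = €37 / €0.0943 per kWh = 392.4 kWh = 392,365 Wh
Runtime = 392,365 Wh / 1410 W = 278.3 h

278.3 h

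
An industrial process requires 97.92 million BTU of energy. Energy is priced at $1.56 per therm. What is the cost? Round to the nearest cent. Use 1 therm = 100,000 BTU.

97.92 million BTU × (10 therm/million BTU) = 979.2 therm
Cost = 979.2 therm × $1.56/therm = $1,527.55

$1527.55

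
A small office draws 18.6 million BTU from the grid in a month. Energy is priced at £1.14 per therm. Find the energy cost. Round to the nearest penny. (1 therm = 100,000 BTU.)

£212.04

18.6 million BTU × (10 therm/million BTU) = 186 therm
Cost = 186 therm × £1.14/therm = £212.04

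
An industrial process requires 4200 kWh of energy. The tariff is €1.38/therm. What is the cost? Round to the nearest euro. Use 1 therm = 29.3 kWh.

4200 kWh × (0.03413 therm/kWh) = 143.3 therm
Cost = 143.3 therm × €1.38/therm = €197.82 ≈ €198

€198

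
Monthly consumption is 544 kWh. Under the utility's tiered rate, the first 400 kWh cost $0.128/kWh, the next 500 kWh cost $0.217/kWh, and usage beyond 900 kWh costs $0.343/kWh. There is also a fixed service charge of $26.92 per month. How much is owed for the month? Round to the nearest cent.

$109.37

First 400 kWh × $0.128 = $51.20
Next 144 kWh × $0.217 = $31.25
Remaining tier: 0 kWh (not reached)
Energy charge = $82.45; + service $26.92 = $109.37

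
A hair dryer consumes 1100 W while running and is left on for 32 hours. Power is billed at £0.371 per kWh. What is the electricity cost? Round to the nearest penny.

Energy = 1100 W × 32 h = 35,200 Wh = 35.2 kWh
Cost = 35.2 kWh × £0.371/kWh = £13.06

£13.06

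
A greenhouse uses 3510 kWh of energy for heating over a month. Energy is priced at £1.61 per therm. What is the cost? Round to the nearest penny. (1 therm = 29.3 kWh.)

3510 kWh × (0.03413 therm/kWh) = 119.8 therm
Cost = 119.8 therm × £1.61/therm = £192.87

£192.87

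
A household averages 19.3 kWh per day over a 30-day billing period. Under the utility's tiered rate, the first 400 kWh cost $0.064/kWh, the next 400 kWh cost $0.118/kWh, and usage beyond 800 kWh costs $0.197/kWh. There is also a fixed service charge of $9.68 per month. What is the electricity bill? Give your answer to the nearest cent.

$56.40

Usage = 19.3 kWh/day × 30 days = 579 kWh
First 400 kWh × $0.064 = $25.60
Next 179 kWh × $0.118 = $21.12
Remaining tier: 0 kWh (not reached)
Energy charge = $46.72; + service $9.68 = $56.40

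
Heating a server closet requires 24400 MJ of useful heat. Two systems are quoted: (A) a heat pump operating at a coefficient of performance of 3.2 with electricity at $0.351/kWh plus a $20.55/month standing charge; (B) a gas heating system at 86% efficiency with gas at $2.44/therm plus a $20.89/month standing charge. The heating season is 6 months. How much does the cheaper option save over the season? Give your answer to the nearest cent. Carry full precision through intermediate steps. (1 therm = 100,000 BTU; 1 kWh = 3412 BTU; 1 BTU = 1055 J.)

Heat load = 24400 MJ = 24,400,000,000 J / 1055 = 23,127,962 BTU
Gas: input = 23,127,962 / 0.86 = 26,892,979 BTU = 268.9 therm → 268.9 × $2.44 = $656.19; + 6 × $20.89 standing = $781.53
Heat pump: 23,127,962 BTU / 3412 = 6,778 kWh heat; / 3.2 = 2,118 kWh in → × $0.351 = $743.51; + 6 × $20.55 standing = $866.81
Difference = |$781.53 − $866.81| = $85.28

$85.28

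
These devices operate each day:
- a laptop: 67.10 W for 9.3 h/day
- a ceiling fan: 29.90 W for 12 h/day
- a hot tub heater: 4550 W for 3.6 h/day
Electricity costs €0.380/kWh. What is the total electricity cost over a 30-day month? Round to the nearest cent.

laptop: 67.10 W × 9.3 h × 30 d = 18,721 Wh = 18.72 kWh
ceiling fan: 29.90 W × 12 h × 30 d = 10,764 Wh = 10.76 kWh
hot tub heater: 4550 W × 3.6 h × 30 d = 491,400 Wh = 491.4 kWh
Total energy = 18.72 + 10.76 + 491.4 = 520.9 kWh
Cost = 520.9 kWh × €0.380 = €197.94

€197.94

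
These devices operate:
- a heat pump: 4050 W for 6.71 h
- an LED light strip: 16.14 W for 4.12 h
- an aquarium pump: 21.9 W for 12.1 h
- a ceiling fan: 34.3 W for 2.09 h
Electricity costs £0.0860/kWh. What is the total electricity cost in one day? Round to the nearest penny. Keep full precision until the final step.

heat pump: 4050 W × 6.71 h = 27,176 Wh = 27.18 kWh
LED light strip: 16.14 W × 4.12 h = 66 Wh = 0.0665 kWh
aquarium pump: 21.9 W × 12.1 h = 265 Wh = 0.265 kWh
ceiling fan: 34.3 W × 2.09 h = 72 Wh = 0.07169 kWh
Total energy = 27.18 + 0.0665 + 0.265 + 0.07169 = 27.58 kWh
Cost = 27.58 kWh × £0.0860 = £2.37

£2.37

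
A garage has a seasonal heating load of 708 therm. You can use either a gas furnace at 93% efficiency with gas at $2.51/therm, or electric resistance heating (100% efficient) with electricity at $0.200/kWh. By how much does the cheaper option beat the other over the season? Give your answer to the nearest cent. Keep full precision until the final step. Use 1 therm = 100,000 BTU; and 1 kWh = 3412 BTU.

$2239.22

Heat load = 708 therm × 100,000 = 70,800,000 BTU
Gas: input = 70,800,000 / 0.93 = 76,129,032 BTU = 761.3 therm → 761.3 × $2.51 = $1,910.84
Electric: 70,800,000 BTU / 3412 = 20,750 kWh → × $0.200 = $4,150.06
Difference = |$1,910.84 − $4,150.06| = $2,239.22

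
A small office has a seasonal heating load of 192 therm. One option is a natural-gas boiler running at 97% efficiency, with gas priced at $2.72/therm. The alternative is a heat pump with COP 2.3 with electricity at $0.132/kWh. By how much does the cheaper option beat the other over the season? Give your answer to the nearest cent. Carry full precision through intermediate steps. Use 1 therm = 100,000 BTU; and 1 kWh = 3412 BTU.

$215.44

Heat load = 192 therm × 100,000 = 19,200,000 BTU
Gas: input = 19,200,000 / 0.97 = 19,793,814 BTU = 197.9 therm → 197.9 × $2.72 = $538.39
Heat pump: 19,200,000 BTU / 3412 = 5,627 kWh heat; / 2.3 = 2,447 kWh in → × $0.132 = $322.95
Difference = |$538.39 − $322.95| = $215.44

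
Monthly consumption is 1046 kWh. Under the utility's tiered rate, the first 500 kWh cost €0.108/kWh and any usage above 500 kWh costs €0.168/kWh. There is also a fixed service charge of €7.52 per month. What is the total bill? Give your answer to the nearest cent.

€153.25

First 500 kWh × €0.108 = €54.00
Remaining 546 kWh × €0.168 = €91.73
Energy charge = €145.73; + service €7.52 = €153.25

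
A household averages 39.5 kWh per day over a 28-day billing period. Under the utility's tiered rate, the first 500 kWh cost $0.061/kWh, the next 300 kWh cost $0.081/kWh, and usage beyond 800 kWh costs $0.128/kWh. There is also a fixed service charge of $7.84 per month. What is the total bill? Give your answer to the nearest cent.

Usage = 39.5 kWh/day × 28 days = 1106 kWh
First 500 kWh × $0.061 = $30.50
Next 300 kWh × $0.081 = $24.30
Remaining 306 kWh × $0.128 = $39.17
Energy charge = $93.97; + service $7.84 = $101.81

$101.81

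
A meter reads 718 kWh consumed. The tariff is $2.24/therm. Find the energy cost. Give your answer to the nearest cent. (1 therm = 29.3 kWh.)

$54.89

718 kWh × (0.03413 therm/kWh) = 24.51 therm
Cost = 24.51 therm × $2.24/therm = $54.89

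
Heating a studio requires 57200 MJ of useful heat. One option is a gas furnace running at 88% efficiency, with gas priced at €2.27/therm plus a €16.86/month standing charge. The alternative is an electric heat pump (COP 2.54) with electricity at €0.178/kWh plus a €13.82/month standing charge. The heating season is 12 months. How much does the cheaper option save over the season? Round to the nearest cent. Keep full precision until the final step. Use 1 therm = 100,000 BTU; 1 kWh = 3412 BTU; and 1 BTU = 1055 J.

€321.48

Heat load = 57200 MJ = 57,200,000,000 J / 1055 = 54,218,009 BTU
Gas: input = 54,218,009 / 0.88 = 61,611,374 BTU = 616.1 therm → 616.1 × €2.27 = €1,398.58; + 12 × €16.86 standing = €1,600.90
Heat pump: 54,218,009 BTU / 3412 = 15,890 kWh heat; / 2.54 = 6,256 kWh in → × €0.178 = €1,113.58; + 12 × €13.82 standing = €1,279.42
Difference = |€1,600.90 − €1,279.42| = €321.48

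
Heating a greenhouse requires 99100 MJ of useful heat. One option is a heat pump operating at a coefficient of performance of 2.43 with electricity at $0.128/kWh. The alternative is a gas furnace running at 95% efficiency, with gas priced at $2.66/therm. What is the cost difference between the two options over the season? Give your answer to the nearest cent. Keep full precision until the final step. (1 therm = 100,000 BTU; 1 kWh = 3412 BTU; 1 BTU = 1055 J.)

$1179.98

Heat load = 99100 MJ = 99,100,000,000 J / 1055 = 93,933,649 BTU
Gas: input = 93,933,649 / 0.95 = 98,877,526 BTU = 988.8 therm → 988.8 × $2.66 = $2,630.14
Heat pump: 93,933,649 BTU / 3412 = 27,530 kWh heat; / 2.43 = 11,330 kWh in → × $0.128 = $1,450.16
Difference = |$2,630.14 − $1,450.16| = $1,179.98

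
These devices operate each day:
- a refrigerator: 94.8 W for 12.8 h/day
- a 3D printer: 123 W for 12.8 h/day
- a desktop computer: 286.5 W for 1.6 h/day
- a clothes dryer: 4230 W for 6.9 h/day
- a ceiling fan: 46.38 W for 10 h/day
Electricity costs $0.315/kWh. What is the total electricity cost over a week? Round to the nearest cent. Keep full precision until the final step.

refrigerator: 94.8 W × 12.8 h × 7 d = 8,494 Wh = 8.494 kWh
3D printer: 123 W × 12.8 h × 7 d = 11,021 Wh = 11.02 kWh
desktop computer: 286.5 W × 1.6 h × 7 d = 3,209 Wh = 3.209 kWh
clothes dryer: 4230 W × 6.9 h × 7 d = 204,309 Wh = 204.3 kWh
ceiling fan: 46.38 W × 10 h × 7 d = 3,247 Wh = 3.247 kWh
Total energy = 8.494 + 11.02 + 3.209 + 204.3 + 3.247 = 230.3 kWh
Cost = 230.3 kWh × $0.315 = $72.54

$72.54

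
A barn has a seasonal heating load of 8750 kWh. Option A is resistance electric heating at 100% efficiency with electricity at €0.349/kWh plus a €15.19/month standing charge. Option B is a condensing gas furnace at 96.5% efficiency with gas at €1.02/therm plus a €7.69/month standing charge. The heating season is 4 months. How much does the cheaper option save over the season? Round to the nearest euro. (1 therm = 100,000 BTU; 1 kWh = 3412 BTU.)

Heat load = 8750 kWh × 3412 = 29,855,000 BTU
Gas: input = 29,855,000 / 0.965 = 30,937,824 BTU = 309.4 therm → 309.4 × €1.02 = €315.57; + 4 × €7.69 standing = €346.33
Electric: 29,855,000 BTU / 3412 = 8,750 kWh → × €0.349 = €3,053.75; + 4 × €15.19 standing = €3,114.51
Difference = |€346.33 − €3,114.51| = €2,768.18 ≈ €2768

€2768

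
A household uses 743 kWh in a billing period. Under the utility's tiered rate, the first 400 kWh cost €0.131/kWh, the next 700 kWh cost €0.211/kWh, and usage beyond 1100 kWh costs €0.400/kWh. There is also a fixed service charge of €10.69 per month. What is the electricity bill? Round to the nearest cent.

First 400 kWh × €0.131 = €52.40
Next 343 kWh × €0.211 = €72.37
Remaining tier: 0 kWh (not reached)
Energy charge = €124.77; + service €10.69 = €135.46

€135.46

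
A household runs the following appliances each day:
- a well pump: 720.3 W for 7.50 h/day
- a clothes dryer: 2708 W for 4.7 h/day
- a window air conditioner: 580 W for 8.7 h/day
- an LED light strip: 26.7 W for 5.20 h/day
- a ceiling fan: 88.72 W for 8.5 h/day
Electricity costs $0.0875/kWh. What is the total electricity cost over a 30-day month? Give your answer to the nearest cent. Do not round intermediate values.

well pump: 720.3 W × 7.50 h × 30 d = 162,068 Wh = 162.1 kWh
clothes dryer: 2708 W × 4.7 h × 30 d = 381,828 Wh = 381.8 kWh
window air conditioner: 580 W × 8.7 h × 30 d = 151,380 Wh = 151.4 kWh
LED light strip: 26.7 W × 5.20 h × 30 d = 4,165 Wh = 4.165 kWh
ceiling fan: 88.72 W × 8.5 h × 30 d = 22,624 Wh = 22.62 kWh
Total energy = 162.1 + 381.8 + 151.4 + 4.165 + 22.62 = 722.1 kWh
Cost = 722.1 kWh × $0.0875 = $63.18

$63.18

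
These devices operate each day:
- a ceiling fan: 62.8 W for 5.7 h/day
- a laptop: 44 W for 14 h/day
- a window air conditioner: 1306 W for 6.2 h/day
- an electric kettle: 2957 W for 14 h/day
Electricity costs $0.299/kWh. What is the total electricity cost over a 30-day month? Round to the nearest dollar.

$453

ceiling fan: 62.8 W × 5.7 h × 30 d = 10,739 Wh = 10.74 kWh
laptop: 44 W × 14 h × 30 d = 18,480 Wh = 18.48 kWh
window air conditioner: 1306 W × 6.2 h × 30 d = 242,916 Wh = 242.9 kWh
electric kettle: 2957 W × 14 h × 30 d = 1,241,940 Wh = 1,242 kWh
Total energy = 10.74 + 18.48 + 242.9 + 1,242 = 1,514 kWh
Cost = 1,514 kWh × $0.299 = $452.71 ≈ $453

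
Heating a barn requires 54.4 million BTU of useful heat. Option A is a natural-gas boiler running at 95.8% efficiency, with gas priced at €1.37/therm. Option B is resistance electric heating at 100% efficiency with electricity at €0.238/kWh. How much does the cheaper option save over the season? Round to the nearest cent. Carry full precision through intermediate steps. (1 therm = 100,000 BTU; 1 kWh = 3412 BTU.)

Heat load = 54.4 × 10⁶ BTU = 54,400,000 BTU
Gas: input = 54,400,000 / 0.958 = 56,784,969 BTU = 567.8 therm → 567.8 × €1.37 = €777.95
Electric: 54,400,000 BTU / 3412 = 15,940 kWh → × €0.238 = €3,794.61
Difference = |€777.95 − €3,794.61| = €3,016.65

€3016.65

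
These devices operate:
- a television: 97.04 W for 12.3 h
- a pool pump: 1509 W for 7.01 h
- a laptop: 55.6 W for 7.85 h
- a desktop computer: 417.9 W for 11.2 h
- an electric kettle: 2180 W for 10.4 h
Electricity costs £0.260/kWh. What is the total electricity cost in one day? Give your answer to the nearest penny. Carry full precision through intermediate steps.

television: 97.04 W × 12.3 h = 1,194 Wh = 1.194 kWh
pool pump: 1509 W × 7.01 h = 10,578 Wh = 10.58 kWh
laptop: 55.6 W × 7.85 h = 436 Wh = 0.4365 kWh
desktop computer: 417.9 W × 11.2 h = 4,680 Wh = 4.68 kWh
electric kettle: 2180 W × 10.4 h = 22,672 Wh = 22.67 kWh
Total energy = 1.194 + 10.58 + 0.4365 + 4.68 + 22.67 = 39.56 kWh
Cost = 39.56 kWh × £0.260 = £10.29

£10.29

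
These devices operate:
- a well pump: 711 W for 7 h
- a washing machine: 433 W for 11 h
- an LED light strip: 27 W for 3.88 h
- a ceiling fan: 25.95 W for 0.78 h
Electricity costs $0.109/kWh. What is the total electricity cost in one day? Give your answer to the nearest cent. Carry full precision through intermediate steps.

$1.08

well pump: 711 W × 7 h = 4,977 Wh = 4.977 kWh
washing machine: 433 W × 11 h = 4,763 Wh = 4.763 kWh
LED light strip: 27 W × 3.88 h = 105 Wh = 0.1048 kWh
ceiling fan: 25.95 W × 0.78 h = 20 Wh = 0.02024 kWh
Total energy = 4.977 + 4.763 + 0.1048 + 0.02024 = 9.865 kWh
Cost = 9.865 kWh × $0.109 = $1.08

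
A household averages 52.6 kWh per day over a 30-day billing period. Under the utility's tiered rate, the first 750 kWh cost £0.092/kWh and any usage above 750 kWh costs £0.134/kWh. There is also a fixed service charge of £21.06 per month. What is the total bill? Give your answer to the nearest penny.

Usage = 52.6 kWh/day × 30 days = 1578 kWh
First 750 kWh × £0.092 = £69.00
Remaining 828 kWh × £0.134 = £110.95
Energy charge = £179.95; + service £21.06 = £201.01

£201.01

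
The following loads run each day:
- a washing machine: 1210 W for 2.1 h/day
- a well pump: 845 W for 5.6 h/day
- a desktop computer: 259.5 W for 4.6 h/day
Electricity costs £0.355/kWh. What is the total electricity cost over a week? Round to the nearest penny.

£21.04

washing machine: 1210 W × 2.1 h × 7 d = 17,787 Wh = 17.79 kWh
well pump: 845 W × 5.6 h × 7 d = 33,124 Wh = 33.12 kWh
desktop computer: 259.5 W × 4.6 h × 7 d = 8,356 Wh = 8.356 kWh
Total energy = 17.79 + 33.12 + 8.356 = 59.27 kWh
Cost = 59.27 kWh × £0.355 = £21.04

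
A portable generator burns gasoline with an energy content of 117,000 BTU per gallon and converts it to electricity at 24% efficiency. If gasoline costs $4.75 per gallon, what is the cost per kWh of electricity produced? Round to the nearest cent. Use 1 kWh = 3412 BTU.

Electrical output per gallon = 117,000 BTU × 0.24 / 3412 BTU/kWh = 8.23 kWh
Cost per kWh = $4.75 / 8.23 kWh = $0.577

$0.58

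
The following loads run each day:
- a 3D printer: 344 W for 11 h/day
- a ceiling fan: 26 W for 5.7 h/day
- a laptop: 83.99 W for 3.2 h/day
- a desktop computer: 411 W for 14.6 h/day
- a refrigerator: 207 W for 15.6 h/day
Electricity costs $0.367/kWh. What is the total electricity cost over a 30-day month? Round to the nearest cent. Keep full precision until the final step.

$147.87

3D printer: 344 W × 11 h × 30 d = 113,520 Wh = 113.5 kWh
ceiling fan: 26 W × 5.7 h × 30 d = 4,446 Wh = 4.446 kWh
laptop: 83.99 W × 3.2 h × 30 d = 8,063 Wh = 8.063 kWh
desktop computer: 411 W × 14.6 h × 30 d = 180,018 Wh = 180 kWh
refrigerator: 207 W × 15.6 h × 30 d = 96,876 Wh = 96.88 kWh
Total energy = 113.5 + 4.446 + 8.063 + 180 + 96.88 = 402.9 kWh
Cost = 402.9 kWh × $0.367 = $147.87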